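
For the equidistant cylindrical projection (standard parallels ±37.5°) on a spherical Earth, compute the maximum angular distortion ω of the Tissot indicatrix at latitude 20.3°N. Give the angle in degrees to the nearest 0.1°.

In the equirectangular projection with standard parallel φ₀ = 37.5° (x = Rλ cos φ₀, y = Rφ), meridians are true-scale (h = 1) and the parallel scale is k = cos φ₀ / cos φ.
At 20.3°: h = 1.000, k = 0.8459; principal scales a = 1.000, b = 0.8459.
sin(ω/2) = (a − b)/(a + b) = 0.1541/1.846 = 0.08349, so ω = 2 arcsin(0.08349) ≈ 9.6°.

9.6°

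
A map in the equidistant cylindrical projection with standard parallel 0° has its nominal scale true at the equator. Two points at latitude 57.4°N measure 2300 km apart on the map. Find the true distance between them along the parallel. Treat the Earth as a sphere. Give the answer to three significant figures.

1240 km

For the equirectangular projection with φ₀ = 0 (plate carrée), h = 1 along meridians and k = sec φ along parallels.
Along the parallel at 57.4°, map distances are exaggerated by k = sec 57.4° = 1.856.
True distance = 2300 / 1.856 = 2300 × cos 57.4° ≈ 1240 km.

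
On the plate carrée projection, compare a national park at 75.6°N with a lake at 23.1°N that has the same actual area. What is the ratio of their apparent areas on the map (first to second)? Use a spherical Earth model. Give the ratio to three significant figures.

In the plate carrée (x = Rλ, y = Rφ), meridians are true-scale (h = 1) and parallels are stretched by k = sec φ.
Areal scale at 75.6°: h·k = 1.000 × 4.021 = 4.021.
Areal scale at 23.1°: h·k = 1.000 × 1.087 = 1.087.
Ratio = 4.021/1.087 ≈ 3.70.

3.70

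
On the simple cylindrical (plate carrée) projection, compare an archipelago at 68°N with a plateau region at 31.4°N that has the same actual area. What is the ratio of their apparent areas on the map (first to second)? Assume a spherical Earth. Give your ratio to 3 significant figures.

2.28

For the equirectangular projection with φ₀ = 0 (plate carrée), h = 1 along meridians and k = sec φ along parallels.
Areal scale at 68°: h·k = 1.000 × 2.669 = 2.669.
Areal scale at 31.4°: h·k = 1.000 × 1.172 = 1.172.
Ratio = 2.669/1.172 ≈ 2.28.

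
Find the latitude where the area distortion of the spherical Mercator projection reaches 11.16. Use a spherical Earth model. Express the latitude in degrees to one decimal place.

72.6°

Mercator areal scale is sec²φ.
sec²φ = 11.16  ⇒  cos²φ = 0.08961  ⇒  cos φ = 0.2993.
φ = arccos(0.2993) ≈ 72.6°.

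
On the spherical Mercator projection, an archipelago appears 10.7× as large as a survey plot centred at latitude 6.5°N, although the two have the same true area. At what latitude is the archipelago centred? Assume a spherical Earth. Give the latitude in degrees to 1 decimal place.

For equal true areas on Mercator, apparent areas scale as sec²φ, so the ratio is cos²φ₂ / cos²φ₁.
cos²φ₂ / cos²φ₁ = 10.7  ⇒  cos φ₁ = cos 6.5° / √10.7 = 0.9936/3.271 = 0.3037.
φ₁ = arccos(0.3037) ≈ 72.3°.

72.3°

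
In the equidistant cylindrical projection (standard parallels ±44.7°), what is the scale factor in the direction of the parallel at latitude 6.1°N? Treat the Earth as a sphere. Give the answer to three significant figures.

In the equirectangular projection with standard parallel φ₀ = 44.7° (x = Rλ cos φ₀, y = Rφ), meridians are true-scale (h = 1) and the parallel scale is k = cos φ₀ / cos φ.
k = cos 44.7° / cos 6.1° = 0.7108/0.9943 = 0.7148.

0.715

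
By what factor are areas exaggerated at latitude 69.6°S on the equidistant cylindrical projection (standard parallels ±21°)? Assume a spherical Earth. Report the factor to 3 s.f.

2.68

With standard parallel φ₀ = 21°, the equirectangular projection gives x = Rλ cos φ₀, y = Rφ, so h = 1 and k = cos 21° / cos φ.
Areal scale = h·k = 1 × cos φ₀ / cos φ; at 69.6°, h = 1.000, k = 2.678, so h·k = 2.678.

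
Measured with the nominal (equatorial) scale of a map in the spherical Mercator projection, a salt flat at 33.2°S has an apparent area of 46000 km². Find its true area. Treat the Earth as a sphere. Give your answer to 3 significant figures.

The Mercator projection is conformal; its linear scale factor is the same in every direction and equals sec φ = 1/cos φ.
Areal scale = k² = sec²φ = 1/cos²(33.2°) = 1/0.8368² = 1.428.
True area = apparent / (areal scale) = 46000 / 1.428 ≈ 32200 km².

32200 km²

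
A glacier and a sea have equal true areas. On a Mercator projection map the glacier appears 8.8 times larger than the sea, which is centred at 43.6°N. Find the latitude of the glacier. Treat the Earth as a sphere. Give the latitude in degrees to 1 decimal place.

75.9°

On Mercator, (apparent₁)/(apparent₂) = sec²φ₁ / sec²φ₂ when true areas are equal.
cos²φ₂ / cos²φ₁ = 8.8  ⇒  cos φ₁ = cos 43.6° / √8.8 = 0.7242/2.966 = 0.2441.
φ₁ = arccos(0.2441) ≈ 75.9°.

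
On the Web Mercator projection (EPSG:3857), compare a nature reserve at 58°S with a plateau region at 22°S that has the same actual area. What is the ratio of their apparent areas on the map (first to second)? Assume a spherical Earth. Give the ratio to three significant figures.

3.06

Mercator areal scale is sec²φ.
At 58°: sec²(58°) = 1/0.5299² = 3.561.
At 22°: sec²(22°) = 1/0.9272² = 1.163.
Ratio = 3.561/1.163 = cos²(22°)/cos²(58°) ≈ 3.06.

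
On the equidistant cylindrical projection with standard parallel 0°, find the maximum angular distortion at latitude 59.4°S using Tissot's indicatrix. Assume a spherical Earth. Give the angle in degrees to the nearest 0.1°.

38.0°

Plate carrée maps x = Rλ, y = Rφ. The meridian scale is h = 1 and the parallel scale is k = 1/cos φ = sec φ.
At 59.4°: h = 1.000, k = 1.964; principal scales a = 1.964, b = 1.000.
sin(ω/2) = (a − b)/(a + b) = 0.9645/2.964 = 0.3253, so ω = 2 arcsin(0.3253) ≈ 38.0°.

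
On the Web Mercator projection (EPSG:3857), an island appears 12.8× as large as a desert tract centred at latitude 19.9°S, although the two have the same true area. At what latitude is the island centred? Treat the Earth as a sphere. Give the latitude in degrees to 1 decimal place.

74.8°

For equal true areas on Mercator, apparent areas scale as sec²φ, so the ratio is cos²φ₂ / cos²φ₁.
cos²φ₂ / cos²φ₁ = 12.8  ⇒  cos φ₁ = cos 19.9° / √12.8 = 0.9403/3.578 = 0.2628.
φ₁ = arccos(0.2628) ≈ 74.8°.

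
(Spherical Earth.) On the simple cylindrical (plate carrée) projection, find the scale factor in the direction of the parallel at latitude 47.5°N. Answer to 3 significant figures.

1.48

In the plate carrée (x = Rλ, y = Rφ), meridians are true-scale (h = 1) and parallels are stretched by k = sec φ.
k = 1/cos 47.5° = 1/0.6756 = 1.480.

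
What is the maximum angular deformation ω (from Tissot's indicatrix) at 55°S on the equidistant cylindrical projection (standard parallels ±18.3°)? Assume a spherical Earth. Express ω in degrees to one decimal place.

With standard parallel φ₀ = 18.3°, the equirectangular projection gives x = Rλ cos φ₀, y = Rφ, so h = 1 and k = cos 18.3° / cos φ.
At 55°: h = 1.000, k = 1.655; principal scales a = 1.655, b = 1.000.
sin(ω/2) = (a − b)/(a + b) = 0.6553/2.655 = 0.2468, so ω = 2 arcsin(0.2468) ≈ 28.6°.

28.6°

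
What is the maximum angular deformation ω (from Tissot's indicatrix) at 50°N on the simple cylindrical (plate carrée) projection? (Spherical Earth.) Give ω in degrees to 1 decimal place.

25.1°

In the plate carrée (x = Rλ, y = Rφ), meridians are true-scale (h = 1) and parallels are stretched by k = sec φ.
At 50°: h = 1.000, k = 1.556; principal scales a = 1.556, b = 1.000.
sin(ω/2) = (a − b)/(a + b) = 0.5557/2.556 = 0.2174, so ω = 2 arcsin(0.2174) ≈ 25.1°.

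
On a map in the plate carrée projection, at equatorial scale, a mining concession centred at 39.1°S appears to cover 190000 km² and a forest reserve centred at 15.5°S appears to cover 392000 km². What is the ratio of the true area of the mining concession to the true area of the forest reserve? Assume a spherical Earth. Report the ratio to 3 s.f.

0.390

On the plate carrée, areal scale = h·k = 1 × sec φ, so true area = apparent × cos φ.
True area of mining concession: 190000 × cos(39.1°) = 190000 × 0.7760 = 147400 km².
True area of forest reserve: 392000 × cos(15.5°) = 392000 × 0.9636 = 377700 km².
Ratio = 147400 / 377700 ≈ 0.390.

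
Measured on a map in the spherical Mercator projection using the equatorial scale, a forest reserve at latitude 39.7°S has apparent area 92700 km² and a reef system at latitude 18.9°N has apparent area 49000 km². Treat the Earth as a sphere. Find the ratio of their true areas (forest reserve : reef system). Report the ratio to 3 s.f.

On Mercator the areal scale is sec²φ, so true area = apparent × cos²φ.
True area of forest reserve: 92700 × cos²(39.7°) = 92700 × 0.5920 = 54880 km².
True area of reef system: 49000 × cos²(18.9°) = 49000 × 0.8951 = 43860 km².
Ratio = 54880 / 43860 ≈ 1.25.

1.25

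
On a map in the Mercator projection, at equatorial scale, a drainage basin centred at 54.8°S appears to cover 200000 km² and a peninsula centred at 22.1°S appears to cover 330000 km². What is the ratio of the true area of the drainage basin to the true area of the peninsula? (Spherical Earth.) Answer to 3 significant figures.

On Mercator the areal scale is sec²φ, so true area = apparent × cos²φ.
True area of drainage basin: 200000 × cos²(54.8°) = 200000 × 0.3323 = 66450 km².
True area of peninsula: 330000 × cos²(22.1°) = 330000 × 0.8585 = 283300 km².
Ratio = 66450 / 283300 ≈ 0.235.

0.235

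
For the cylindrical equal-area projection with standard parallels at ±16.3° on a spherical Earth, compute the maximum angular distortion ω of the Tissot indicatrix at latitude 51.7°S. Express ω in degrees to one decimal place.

48.6°

Cylindrical equal-area (φ₀ = 16.3°): h = cos φ / cos 16.3° along meridians, k = cos 16.3° / cos φ along parallels; h·k = 1.
At 51.7°: h = 0.6457, k = 1.549; principal scales a = 1.549, b = 0.6457.
sin(ω/2) = (a − b)/(a + b) = 0.9029/2.194 = 0.4115, so ω = 2 arcsin(0.4115) ≈ 48.6°.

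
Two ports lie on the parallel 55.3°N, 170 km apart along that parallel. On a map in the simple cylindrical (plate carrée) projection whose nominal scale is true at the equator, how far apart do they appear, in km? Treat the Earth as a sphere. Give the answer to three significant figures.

299 km

For the equirectangular projection with φ₀ = 0 (plate carrée), h = 1 along meridians and k = sec φ along parallels.
Along the parallel, k = sec 55.3° = 1/0.5693 = 1.757.
Map distance = 170 × 1.757 ≈ 299 km.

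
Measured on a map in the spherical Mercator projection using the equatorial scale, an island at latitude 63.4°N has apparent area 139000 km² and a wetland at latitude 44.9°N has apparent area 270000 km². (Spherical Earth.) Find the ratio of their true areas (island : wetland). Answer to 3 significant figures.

Mercator's areal exaggeration is sec²φ; hence true area = (apparent area) · cos²φ.
True area of island: 139000 × cos²(63.4°) = 139000 × 0.2005 = 27870 km².
True area of wetland: 270000 × cos²(44.9°) = 270000 × 0.5017 = 135500 km².
Ratio = 27870 / 135500 ≈ 0.206.

0.206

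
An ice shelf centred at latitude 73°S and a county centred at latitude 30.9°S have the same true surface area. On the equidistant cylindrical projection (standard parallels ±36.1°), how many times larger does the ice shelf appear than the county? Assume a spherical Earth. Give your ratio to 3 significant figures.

With standard parallel φ₀ = 36.1°, the equirectangular projection gives x = Rλ cos φ₀, y = Rφ, so h = 1 and k = cos 36.1° / cos φ.
Areal scale at 73°: h·k = 1.000 × 2.764 = 2.764.
Areal scale at 30.9°: h·k = 1.000 × 0.9416 = 0.9416.
Ratio = 2.764/0.9416 ≈ 2.93.

2.93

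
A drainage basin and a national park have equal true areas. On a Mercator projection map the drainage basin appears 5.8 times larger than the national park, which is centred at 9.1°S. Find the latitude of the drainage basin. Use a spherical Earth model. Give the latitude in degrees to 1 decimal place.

Mercator areal scale is sec²φ, so apparent-area ratio = sec²φ₁ / sec²φ₂ = cos²φ₂ / cos²φ₁.
cos²φ₂ / cos²φ₁ = 5.8  ⇒  cos φ₁ = cos 9.1° / √5.8 = 0.9874/2.408 = 0.4100.
φ₁ = arccos(0.4100) ≈ 65.8°.

65.8°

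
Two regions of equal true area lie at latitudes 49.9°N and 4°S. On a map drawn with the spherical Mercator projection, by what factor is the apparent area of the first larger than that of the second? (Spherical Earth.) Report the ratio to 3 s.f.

2.40

Mercator is conformal with k = sec φ, so areal scale = k² = sec²φ.
At 49.9°: sec²(49.9°) = 1/0.6441² = 2.410.
At 4°: sec²(4°) = 1/0.9976² = 1.005.
Ratio = 2.410/1.005 = cos²(4°)/cos²(49.9°) ≈ 2.40.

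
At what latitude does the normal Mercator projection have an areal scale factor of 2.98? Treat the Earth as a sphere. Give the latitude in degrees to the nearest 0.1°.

Mercator areal scale is sec²φ.
sec²φ = 2.98  ⇒  cos²φ = 0.3356  ⇒  cos φ = 0.5793.
φ = arccos(0.5793) ≈ 54.6°.

54.6°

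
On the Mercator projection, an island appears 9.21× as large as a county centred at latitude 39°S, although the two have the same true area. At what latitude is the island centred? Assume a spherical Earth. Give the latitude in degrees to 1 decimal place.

Mercator areal scale is sec²φ, so apparent-area ratio = sec²φ₁ / sec²φ₂ = cos²φ₂ / cos²φ₁.
cos²φ₂ / cos²φ₁ = 9.21  ⇒  cos φ₁ = cos 39° / √9.21 = 0.7771/3.035 = 0.2561.
φ₁ = arccos(0.2561) ≈ 75.2°.

75.2°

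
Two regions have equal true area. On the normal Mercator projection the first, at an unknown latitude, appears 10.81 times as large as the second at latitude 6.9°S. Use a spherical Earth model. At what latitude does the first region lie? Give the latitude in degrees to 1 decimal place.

72.4°

Mercator areal scale is sec²φ, so apparent-area ratio = sec²φ₁ / sec²φ₂ = cos²φ₂ / cos²φ₁.
cos²φ₂ / cos²φ₁ = 10.81  ⇒  cos φ₁ = cos 6.9° / √10.81 = 0.9928/3.288 = 0.3019.
φ₁ = arccos(0.3019) ≈ 72.4°.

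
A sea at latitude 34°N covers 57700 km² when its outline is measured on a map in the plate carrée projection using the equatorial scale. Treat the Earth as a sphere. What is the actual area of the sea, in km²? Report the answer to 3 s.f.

47800 km²

In the plate carrée (x = Rλ, y = Rφ), meridians are true-scale (h = 1) and parallels are stretched by k = sec φ.
Areal scale = h·k = 1 × sec φ; at 34°, h = 1.000, k = 1.206, so h·k = 1.206.
True area = apparent / (areal scale) = 57700 / 1.206 ≈ 47800 km².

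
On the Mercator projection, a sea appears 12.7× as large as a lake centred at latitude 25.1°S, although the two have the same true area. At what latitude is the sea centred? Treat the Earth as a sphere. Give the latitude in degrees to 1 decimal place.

Mercator areal scale is sec²φ, so apparent-area ratio = sec²φ₁ / sec²φ₂ = cos²φ₂ / cos²φ₁.
cos²φ₂ / cos²φ₁ = 12.7  ⇒  cos φ₁ = cos 25.1° / √12.7 = 0.9056/3.564 = 0.2541.
φ₁ = arccos(0.2541) ≈ 75.3°.

75.3°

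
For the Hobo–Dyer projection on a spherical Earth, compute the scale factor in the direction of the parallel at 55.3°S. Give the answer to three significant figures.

1.39

The Hobo–Dyer projection is cylindrical equal-area with φ₀ = 37.5°. A cylindrical equal-area projection with standard parallel φ₀ has meridian scale h = cos φ / cos φ₀ and parallel scale k = cos φ₀ / cos φ (so areas are preserved, h·k = 1).
k = cos 37.5° / cos 55.3° = 0.7934/0.5693 = 1.394.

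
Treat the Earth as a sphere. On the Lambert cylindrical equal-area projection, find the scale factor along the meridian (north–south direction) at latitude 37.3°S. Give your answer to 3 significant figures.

The Lambert cylindrical equal-area projection is the cylindrical equal-area projection with its standard parallel at the equator (φ₀ = 0). A cylindrical equal-area projection with standard parallel φ₀ has meridian scale h = cos φ / cos φ₀ and parallel scale k = cos φ₀ / cos φ (so areas are preserved, h·k = 1).
h = cos 37.3° / cos 0° = 0.7955/1.000 = 0.7955.

0.795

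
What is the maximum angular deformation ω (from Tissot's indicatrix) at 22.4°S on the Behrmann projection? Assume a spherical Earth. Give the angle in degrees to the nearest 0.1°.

Behrmann is a cylindrical equal-area projection with standard parallels at ±30°. Cylindrical equal-area (φ₀ = 30°): h = cos φ / cos 30° along meridians, k = cos 30° / cos φ along parallels; h·k = 1.
At 22.4°: h = 1.068, k = 0.9367; principal scales a = 1.068, b = 0.9367.
sin(ω/2) = (a − b)/(a + b) = 0.1309/2.004 = 0.06530, so ω = 2 arcsin(0.06530) ≈ 7.5°.

7.5°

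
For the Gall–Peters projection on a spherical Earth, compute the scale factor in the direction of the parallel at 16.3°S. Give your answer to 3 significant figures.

0.737

Gall–Peters is a cylindrical equal-area projection with standard parallels at ±45°. For cylindrical equal-area with standard parallel φ₀, h = cos φ / cos φ₀ and k = cos φ₀ / cos φ, so h·k = 1.
k = cos 45° / cos 16.3° = 0.7071/0.9598 = 0.7367.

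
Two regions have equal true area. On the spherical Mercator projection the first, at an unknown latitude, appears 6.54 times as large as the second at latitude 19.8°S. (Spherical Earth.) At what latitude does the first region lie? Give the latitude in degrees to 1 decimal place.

On Mercator, (apparent₁)/(apparent₂) = sec²φ₁ / sec²φ₂ when true areas are equal.
cos²φ₂ / cos²φ₁ = 6.54  ⇒  cos φ₁ = cos 19.8° / √6.54 = 0.9409/2.557 = 0.3679.
φ₁ = arccos(0.3679) ≈ 68.4°.

68.4°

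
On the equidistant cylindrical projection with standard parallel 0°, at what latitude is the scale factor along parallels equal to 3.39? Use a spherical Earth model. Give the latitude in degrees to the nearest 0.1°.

Plate carrée: h = 1, k = sec φ along parallels.
sec φ = 3.39  ⇒  cos φ = 0.2950  ⇒  φ ≈ 72.8°.

72.8°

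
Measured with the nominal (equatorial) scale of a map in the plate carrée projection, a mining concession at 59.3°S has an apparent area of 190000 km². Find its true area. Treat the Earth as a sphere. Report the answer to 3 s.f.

97000 km²

For the equirectangular projection with φ₀ = 0 (plate carrée), h = 1 along meridians and k = sec φ along parallels.
Areal scale = h·k = 1 × sec φ; at 59.3°, h = 1.000, k = 1.959, so h·k = 1.959.
True area = apparent / (areal scale) = 190000 / 1.959 ≈ 97000 km².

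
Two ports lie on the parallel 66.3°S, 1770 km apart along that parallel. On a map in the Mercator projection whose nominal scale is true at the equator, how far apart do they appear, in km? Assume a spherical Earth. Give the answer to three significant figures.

4400 km

The Mercator projection is conformal; its linear scale factor is the same in every direction and equals sec φ = 1/cos φ.
Along the parallel, k = sec 66.3° = 1/0.4019 = 2.488.
Map distance = 1770 × 2.488 ≈ 4400 km.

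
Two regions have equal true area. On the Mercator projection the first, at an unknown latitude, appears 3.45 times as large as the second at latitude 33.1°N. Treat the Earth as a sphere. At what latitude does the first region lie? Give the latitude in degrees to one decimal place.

Mercator areal scale is sec²φ, so apparent-area ratio = sec²φ₁ / sec²φ₂ = cos²φ₂ / cos²φ₁.
cos²φ₂ / cos²φ₁ = 3.45  ⇒  cos φ₁ = cos 33.1° / √3.45 = 0.8377/1.857 = 0.4510.
φ₁ = arccos(0.4510) ≈ 63.2°.

63.2°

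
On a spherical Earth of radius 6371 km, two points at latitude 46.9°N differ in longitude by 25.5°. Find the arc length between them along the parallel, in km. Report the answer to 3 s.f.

1940 km

Arc length along a parallel = R cos φ · Δλ (with Δλ in radians).
= 6371 × cos 46.9° × (25.5° × π/180) = 6371 × 0.6833 × 0.4451 ≈ 1940 km.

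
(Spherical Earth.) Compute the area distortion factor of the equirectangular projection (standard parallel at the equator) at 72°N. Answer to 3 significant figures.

3.24

For the equirectangular projection with φ₀ = 0 (plate carrée), h = 1 along meridians and k = sec φ along parallels.
Areal scale = h·k = 1 × sec φ; at 72°, h = 1.000, k = 3.236, so h·k = 3.236.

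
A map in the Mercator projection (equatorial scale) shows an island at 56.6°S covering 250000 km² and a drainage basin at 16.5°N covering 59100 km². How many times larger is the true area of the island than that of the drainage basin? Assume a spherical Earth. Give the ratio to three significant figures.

1.39

On Mercator the areal scale is sec²φ, so true area = apparent × cos²φ.
True area of island: 250000 × cos²(56.6°) = 250000 × 0.3030 = 75760 km².
True area of drainage basin: 59100 × cos²(16.5°) = 59100 × 0.9193 = 54330 km².
Ratio = 75760 / 54330 ≈ 1.39.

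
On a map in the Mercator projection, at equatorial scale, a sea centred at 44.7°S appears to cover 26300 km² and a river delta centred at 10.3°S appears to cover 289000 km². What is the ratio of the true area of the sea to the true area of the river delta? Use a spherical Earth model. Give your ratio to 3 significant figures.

0.0475

Mercator's areal exaggeration is sec²φ; hence true area = (apparent area) · cos²φ.
True area of sea: 26300 × cos²(44.7°) = 26300 × 0.5052 = 13290 km².
True area of river delta: 289000 × cos²(10.3°) = 289000 × 0.9680 = 279800 km².
Ratio = 13290 / 279800 ≈ 0.0475.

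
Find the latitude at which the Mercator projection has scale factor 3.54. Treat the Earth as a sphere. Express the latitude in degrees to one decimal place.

Mercator scale is k = sec φ = 1/cos φ.
1/cos φ = 3.54  ⇒  cos φ = 0.2825  ⇒  φ = arccos(0.2825) ≈ 73.6°.

73.6°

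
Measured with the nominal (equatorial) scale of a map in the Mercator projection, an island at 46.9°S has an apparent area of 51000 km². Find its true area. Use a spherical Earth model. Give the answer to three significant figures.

Mercator is conformal, so the point scale is isotropic: h = k = sec φ = 1/cos φ.
Areal scale = k² = sec²φ = 1/cos²(46.9°) = 1/0.6833² = 2.142.
True area = apparent / (areal scale) = 51000 / 2.142 ≈ 23800 km².

23800 km²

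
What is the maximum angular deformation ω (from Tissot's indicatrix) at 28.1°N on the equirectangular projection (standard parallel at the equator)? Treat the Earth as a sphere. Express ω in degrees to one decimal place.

7.2°

Plate carrée maps x = Rλ, y = Rφ. The meridian scale is h = 1 and the parallel scale is k = 1/cos φ = sec φ.
At 28.1°: h = 1.000, k = 1.134; principal scales a = 1.134, b = 1.000.
sin(ω/2) = (a − b)/(a + b) = 0.1336/2.134 = 0.06263, so ω = 2 arcsin(0.06263) ≈ 7.2°.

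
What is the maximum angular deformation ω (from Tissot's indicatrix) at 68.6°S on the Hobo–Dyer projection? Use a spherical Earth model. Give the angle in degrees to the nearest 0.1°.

Hobo–Dyer is a cylindrical equal-area projection with standard parallels at ±37.5°. For cylindrical equal-area with standard parallel φ₀, h = cos φ / cos φ₀ and k = cos φ₀ / cos φ, so h·k = 1.
At 68.6°: h = 0.4599, k = 2.174; principal scales a = 2.174, b = 0.4599.
sin(ω/2) = (a − b)/(a + b) = 1.714/2.634 = 0.6508, so ω = 2 arcsin(0.6508) ≈ 81.2°.

81.2°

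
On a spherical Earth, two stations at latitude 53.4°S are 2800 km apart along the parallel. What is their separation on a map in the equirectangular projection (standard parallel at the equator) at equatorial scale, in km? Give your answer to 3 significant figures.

4700 km

In the plate carrée (x = Rλ, y = Rφ), meridians are true-scale (h = 1) and parallels are stretched by k = sec φ.
Along the parallel, k = sec 53.4° = 1/0.5962 = 1.677.
Map distance = 2800 × 1.677 ≈ 4700 km.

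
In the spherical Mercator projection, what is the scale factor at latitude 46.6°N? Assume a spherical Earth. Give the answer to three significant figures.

1.46

Mercator is conformal, so the point scale is isotropic: h = k = sec φ = 1/cos φ.
k = 1/cos 46.6° = 1/0.6871 = 1.455.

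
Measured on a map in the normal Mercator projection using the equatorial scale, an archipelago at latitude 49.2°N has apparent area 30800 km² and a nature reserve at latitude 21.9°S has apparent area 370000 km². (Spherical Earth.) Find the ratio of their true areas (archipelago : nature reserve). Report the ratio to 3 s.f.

0.0413

On Mercator the areal scale is sec²φ, so true area = apparent × cos²φ.
True area of archipelago: 30800 × cos²(49.2°) = 30800 × 0.4270 = 13150 km².
True area of nature reserve: 370000 × cos²(21.9°) = 370000 × 0.8609 = 318500 km².
Ratio = 13150 / 318500 ≈ 0.0413.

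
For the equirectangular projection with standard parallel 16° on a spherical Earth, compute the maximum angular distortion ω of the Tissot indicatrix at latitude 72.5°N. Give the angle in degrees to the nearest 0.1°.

In the equirectangular projection with standard parallel φ₀ = 16° (x = Rλ cos φ₀, y = Rφ), meridians are true-scale (h = 1) and the parallel scale is k = cos φ₀ / cos φ.
At 72.5°: h = 1.000, k = 3.197; principal scales a = 3.197, b = 1.000.
sin(ω/2) = (a − b)/(a + b) = 2.197/4.197 = 0.5234, so ω = 2 arcsin(0.5234) ≈ 63.1°.

63.1°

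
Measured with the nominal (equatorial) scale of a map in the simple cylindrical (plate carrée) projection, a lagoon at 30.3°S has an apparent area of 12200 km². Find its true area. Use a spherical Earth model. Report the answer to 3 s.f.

10500 km²

Plate carrée maps x = Rλ, y = Rφ. The meridian scale is h = 1 and the parallel scale is k = 1/cos φ = sec φ.
Areal scale = h·k = 1 × sec φ; at 30.3°, h = 1.000, k = 1.158, so h·k = 1.158.
True area = apparent / (areal scale) = 12200 / 1.158 ≈ 10500 km².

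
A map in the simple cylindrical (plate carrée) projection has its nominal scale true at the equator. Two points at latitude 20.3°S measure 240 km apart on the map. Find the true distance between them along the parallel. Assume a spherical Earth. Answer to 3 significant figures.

In the plate carrée (x = Rλ, y = Rφ), meridians are true-scale (h = 1) and parallels are stretched by k = sec φ.
Along the parallel at 20.3°, map distances are exaggerated by k = sec 20.3° = 1.066.
True distance = 240 / 1.066 = 240 × cos 20.3° ≈ 225 km.

225 km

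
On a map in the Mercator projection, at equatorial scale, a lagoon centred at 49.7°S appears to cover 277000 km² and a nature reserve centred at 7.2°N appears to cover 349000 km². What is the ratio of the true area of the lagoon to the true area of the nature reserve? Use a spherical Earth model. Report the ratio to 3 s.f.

Mercator's areal exaggeration is sec²φ; hence true area = (apparent area) · cos²φ.
True area of lagoon: 277000 × cos²(49.7°) = 277000 × 0.4183 = 115900 km².
True area of nature reserve: 349000 × cos²(7.2°) = 349000 × 0.9843 = 343500 km².
Ratio = 115900 / 343500 ≈ 0.337.

0.337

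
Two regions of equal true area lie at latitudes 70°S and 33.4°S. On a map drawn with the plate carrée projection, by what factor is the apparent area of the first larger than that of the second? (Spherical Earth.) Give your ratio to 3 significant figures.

For the equirectangular projection with φ₀ = 0 (plate carrée), h = 1 along meridians and k = sec φ along parallels.
Areal scale at 70°: h·k = 1.000 × 2.924 = 2.924.
Areal scale at 33.4°: h·k = 1.000 × 1.198 = 1.198.
Ratio = 2.924/1.198 ≈ 2.44.

2.44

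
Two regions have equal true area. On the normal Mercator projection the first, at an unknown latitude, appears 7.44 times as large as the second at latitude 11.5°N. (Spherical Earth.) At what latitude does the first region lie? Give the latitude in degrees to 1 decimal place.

On Mercator, (apparent₁)/(apparent₂) = sec²φ₁ / sec²φ₂ when true areas are equal.
cos²φ₂ / cos²φ₁ = 7.44  ⇒  cos φ₁ = cos 11.5° / √7.44 = 0.9799/2.728 = 0.3593.
φ₁ = arccos(0.3593) ≈ 68.9°.

68.9°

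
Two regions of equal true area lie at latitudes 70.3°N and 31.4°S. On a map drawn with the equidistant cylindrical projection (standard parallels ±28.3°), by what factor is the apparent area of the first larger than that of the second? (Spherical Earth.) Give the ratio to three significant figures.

2.53

With standard parallel φ₀ = 28.3°, the equirectangular projection gives x = Rλ cos φ₀, y = Rφ, so h = 1 and k = cos 28.3° / cos φ.
Areal scale at 70.3°: h·k = 1.000 × 2.612 = 2.612.
Areal scale at 31.4°: h·k = 1.000 × 1.032 = 1.032.
Ratio = 2.612/1.032 ≈ 2.53.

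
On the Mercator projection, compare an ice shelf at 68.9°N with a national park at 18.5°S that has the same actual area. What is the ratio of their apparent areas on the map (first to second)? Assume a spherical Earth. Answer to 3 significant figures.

6.94

On Mercator, area is exaggerated by sec²φ = 1/cos²φ.
At 68.9°: sec²(68.9°) = 1/0.3600² = 7.716.
At 18.5°: sec²(18.5°) = 1/0.9483² = 1.112.
Ratio = 7.716/1.112 = cos²(18.5°)/cos²(68.9°) ≈ 6.94.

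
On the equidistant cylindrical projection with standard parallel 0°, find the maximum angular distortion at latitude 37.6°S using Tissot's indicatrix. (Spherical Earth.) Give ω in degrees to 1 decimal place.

13.3°

For the equirectangular projection with φ₀ = 0 (plate carrée), h = 1 along meridians and k = sec φ along parallels.
At 37.6°: h = 1.000, k = 1.262; principal scales a = 1.262, b = 1.000.
sin(ω/2) = (a − b)/(a + b) = 0.2622/2.262 = 0.1159, so ω = 2 arcsin(0.1159) ≈ 13.3°.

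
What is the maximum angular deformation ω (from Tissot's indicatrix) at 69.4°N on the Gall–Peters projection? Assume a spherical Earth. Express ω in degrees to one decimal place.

74.2°

Gall–Peters is a cylindrical equal-area projection with standard parallels at ±45°. A cylindrical equal-area projection with standard parallel φ₀ has meridian scale h = cos φ / cos φ₀ and parallel scale k = cos φ₀ / cos φ (so areas are preserved, h·k = 1).
At 69.4°: h = 0.4976, k = 2.010; principal scales a = 2.010, b = 0.4976.
sin(ω/2) = (a − b)/(a + b) = 1.512/2.507 = 0.6031, so ω = 2 arcsin(0.6031) ≈ 74.2°.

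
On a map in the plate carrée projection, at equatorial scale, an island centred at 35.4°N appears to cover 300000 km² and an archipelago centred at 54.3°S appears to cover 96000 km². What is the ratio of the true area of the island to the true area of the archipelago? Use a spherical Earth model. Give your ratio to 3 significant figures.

On the plate carrée, areal scale = h·k = 1 × sec φ, so true area = apparent × cos φ.
True area of island: 300000 × cos(35.4°) = 300000 × 0.8151 = 244500 km².
True area of archipelago: 96000 × cos(54.3°) = 96000 × 0.5835 = 56020 km².
Ratio = 244500 / 56020 ≈ 4.37.

4.37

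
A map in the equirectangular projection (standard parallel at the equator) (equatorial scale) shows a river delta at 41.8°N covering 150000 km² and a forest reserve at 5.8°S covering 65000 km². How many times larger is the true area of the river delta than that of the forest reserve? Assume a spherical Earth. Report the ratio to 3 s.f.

1.73

On the plate carrée, areal scale = h·k = 1 × sec φ, so true area = apparent × cos φ.
True area of river delta: 150000 × cos(41.8°) = 150000 × 0.7455 = 111800 km².
True area of forest reserve: 65000 × cos(5.8°) = 65000 × 0.9949 = 64670 km².
Ratio = 111800 / 64670 ≈ 1.73.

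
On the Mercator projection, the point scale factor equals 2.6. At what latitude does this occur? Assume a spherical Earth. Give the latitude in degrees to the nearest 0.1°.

67.4°

Mercator scale is k = sec φ = 1/cos φ.
1/cos φ = 2.6  ⇒  cos φ = 0.3846  ⇒  φ = arccos(0.3846) ≈ 67.4°.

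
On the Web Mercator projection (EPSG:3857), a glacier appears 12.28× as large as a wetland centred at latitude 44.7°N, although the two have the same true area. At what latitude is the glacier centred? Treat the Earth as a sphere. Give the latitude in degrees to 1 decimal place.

For equal true areas on Mercator, apparent areas scale as sec²φ, so the ratio is cos²φ₂ / cos²φ₁.
cos²φ₂ / cos²φ₁ = 12.28  ⇒  cos φ₁ = cos 44.7° / √12.28 = 0.7108/3.504 = 0.2028.
φ₁ = arccos(0.2028) ≈ 78.3°.

78.3°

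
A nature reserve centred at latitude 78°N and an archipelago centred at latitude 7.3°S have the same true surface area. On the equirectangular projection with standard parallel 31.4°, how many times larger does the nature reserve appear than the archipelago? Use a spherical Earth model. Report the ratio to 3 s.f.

4.77

With standard parallel φ₀ = 31.4°, the equirectangular projection gives x = Rλ cos φ₀, y = Rφ, so h = 1 and k = cos 31.4° / cos φ.
Areal scale at 78°: h·k = 1.000 × 4.105 = 4.105.
Areal scale at 7.3°: h·k = 1.000 × 0.8605 = 0.8605.
Ratio = 4.105/0.8605 ≈ 4.77.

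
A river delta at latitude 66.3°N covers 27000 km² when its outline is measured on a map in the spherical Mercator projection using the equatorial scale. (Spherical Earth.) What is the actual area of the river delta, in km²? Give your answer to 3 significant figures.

For Mercator, h = k = sec φ (a conformal cylindrical projection has a single point scale, 1/cos φ).
Areal scale = k² = sec²φ = 1/cos²(66.3°) = 1/0.4019² = 6.190.
True area = apparent / (areal scale) = 27000 / 6.190 ≈ 4360 km².

4360 km²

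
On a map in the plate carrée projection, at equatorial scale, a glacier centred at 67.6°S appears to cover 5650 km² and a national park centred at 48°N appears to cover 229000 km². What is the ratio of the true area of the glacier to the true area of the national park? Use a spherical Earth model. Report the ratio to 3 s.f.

Plate carrée has h = 1 and k = sec φ, giving areal scale sec φ; true area = (apparent area) · cos φ.
True area of glacier: 5650 × cos(67.6°) = 5650 × 0.3811 = 2153 km².
True area of national park: 229000 × cos(48°) = 229000 × 0.6691 = 153200 km².
Ratio = 2153 / 153200 ≈ 0.0141.

0.0141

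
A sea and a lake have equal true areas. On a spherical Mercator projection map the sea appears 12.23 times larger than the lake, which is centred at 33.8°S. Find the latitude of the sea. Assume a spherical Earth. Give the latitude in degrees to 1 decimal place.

76.3°

Mercator areal scale is sec²φ, so apparent-area ratio = sec²φ₁ / sec²φ₂ = cos²φ₂ / cos²φ₁.
cos²φ₂ / cos²φ₁ = 12.23  ⇒  cos φ₁ = cos 33.8° / √12.23 = 0.8310/3.497 = 0.2376.
φ₁ = arccos(0.2376) ≈ 76.3°.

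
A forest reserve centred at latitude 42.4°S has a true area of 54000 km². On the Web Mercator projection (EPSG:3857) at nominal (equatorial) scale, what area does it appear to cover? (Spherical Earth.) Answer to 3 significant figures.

99000 km²

The Mercator projection is conformal; its linear scale factor is the same in every direction and equals sec φ = 1/cos φ.
Areal scale = k² = sec²φ = 1/cos²(42.4°) = 1/0.7385² = 1.834.
Apparent area = 54000 × 1.834 ≈ 99000 km².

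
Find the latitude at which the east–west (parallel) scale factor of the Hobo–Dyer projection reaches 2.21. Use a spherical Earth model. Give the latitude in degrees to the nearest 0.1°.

69.0°

Hobo–Dyer is a cylindrical equal-area projection with standard parallels at ±37.5°. For cylindrical equal-area with standard parallel φ₀, h = cos φ / cos φ₀ and k = cos φ₀ / cos φ, so h·k = 1.
k = cos φ₀ / cos φ = 2.21  ⇒  cos φ = cos 37.5° / 2.21 = 0.3590.
φ = arccos(0.3590) ≈ 69.0°.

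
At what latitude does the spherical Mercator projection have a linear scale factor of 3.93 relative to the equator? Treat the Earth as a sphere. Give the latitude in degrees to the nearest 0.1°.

Mercator scale is k = sec φ = 1/cos φ.
1/cos φ = 3.93  ⇒  cos φ = 0.2545  ⇒  φ = arccos(0.2545) ≈ 75.3°.

75.3°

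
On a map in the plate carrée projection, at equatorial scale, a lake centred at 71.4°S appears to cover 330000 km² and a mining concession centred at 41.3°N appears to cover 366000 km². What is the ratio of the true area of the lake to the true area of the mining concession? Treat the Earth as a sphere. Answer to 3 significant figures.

0.383

On the plate carrée, areal scale = h·k = 1 × sec φ, so true area = apparent × cos φ.
True area of lake: 330000 × cos(71.4°) = 330000 × 0.3190 = 105300 km².
True area of mining concession: 366000 × cos(41.3°) = 366000 × 0.7513 = 275000 km².
Ratio = 105300 / 275000 ≈ 0.383.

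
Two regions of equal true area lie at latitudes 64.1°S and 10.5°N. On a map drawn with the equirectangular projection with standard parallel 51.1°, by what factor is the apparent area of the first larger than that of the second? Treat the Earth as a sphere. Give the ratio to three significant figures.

2.25

The equidistant cylindrical projection with φ₀ = 51.1° has h = 1 (meridians true) and k = cos φ₀ / cos φ along parallels.
Areal scale at 64.1°: h·k = 1.000 × 1.438 = 1.438.
Areal scale at 10.5°: h·k = 1.000 × 0.6387 = 0.6387.
Ratio = 1.438/0.6387 ≈ 2.25.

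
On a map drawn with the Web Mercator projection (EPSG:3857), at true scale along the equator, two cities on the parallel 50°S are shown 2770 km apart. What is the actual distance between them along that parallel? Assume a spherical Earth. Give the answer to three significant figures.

1780 km

Mercator is conformal, so the point scale is isotropic: h = k = sec φ = 1/cos φ.
Along the parallel at 50°, map distances are exaggerated by k = sec 50° = 1.556.
True distance = 2770 / 1.556 = 2770 × cos 50° ≈ 1780 km.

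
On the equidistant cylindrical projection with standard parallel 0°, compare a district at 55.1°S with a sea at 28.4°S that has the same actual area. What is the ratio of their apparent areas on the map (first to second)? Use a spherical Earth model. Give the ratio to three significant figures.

1.54

In the plate carrée (x = Rλ, y = Rφ), meridians are true-scale (h = 1) and parallels are stretched by k = sec φ.
Areal scale at 55.1°: h·k = 1.000 × 1.748 = 1.748.
Areal scale at 28.4°: h·k = 1.000 × 1.137 = 1.137.
Ratio = 1.748/1.137 ≈ 1.54.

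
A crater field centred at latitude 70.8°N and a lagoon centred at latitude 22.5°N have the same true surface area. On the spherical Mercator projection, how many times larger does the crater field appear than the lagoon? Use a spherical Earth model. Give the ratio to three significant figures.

7.89

On Mercator, area is exaggerated by sec²φ = 1/cos²φ.
At 70.8°: sec²(70.8°) = 1/0.3289² = 9.246.
At 22.5°: sec²(22.5°) = 1/0.9239² = 1.172.
Ratio = 9.246/1.172 = cos²(22.5°)/cos²(70.8°) ≈ 7.89.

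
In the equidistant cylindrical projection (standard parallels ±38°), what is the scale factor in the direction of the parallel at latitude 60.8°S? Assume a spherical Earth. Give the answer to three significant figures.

1.62

With standard parallel φ₀ = 38°, the equirectangular projection gives x = Rλ cos φ₀, y = Rφ, so h = 1 and k = cos 38° / cos φ.
k = cos 38° / cos 60.8° = 0.7880/0.4879 = 1.615.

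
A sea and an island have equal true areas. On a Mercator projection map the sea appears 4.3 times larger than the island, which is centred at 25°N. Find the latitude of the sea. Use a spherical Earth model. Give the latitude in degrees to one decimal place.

64.1°

On Mercator, (apparent₁)/(apparent₂) = sec²φ₁ / sec²φ₂ when true areas are equal.
cos²φ₂ / cos²φ₁ = 4.3  ⇒  cos φ₁ = cos 25° / √4.3 = 0.9063/2.074 = 0.4371.
φ₁ = arccos(0.4371) ≈ 64.1°.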